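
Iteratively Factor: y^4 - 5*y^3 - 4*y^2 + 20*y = (y)*(y^3 - 5*y^2 - 4*y + 20) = y*(y - 5)*(y^2 - 4) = y*(y - 5)*(y + 2)*(y - 2)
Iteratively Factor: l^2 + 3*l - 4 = (l - 1)*(l + 4)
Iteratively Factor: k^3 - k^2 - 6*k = (k)*(k^2 - k - 6) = k*(k - 3)*(k + 2)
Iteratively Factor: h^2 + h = (h + 1)*(h)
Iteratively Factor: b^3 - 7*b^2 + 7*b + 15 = (b - 5)*(b^2 - 2*b - 3) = (b - 5)*(b - 3)*(b + 1)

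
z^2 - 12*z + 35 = (z - 7)*(z - 5)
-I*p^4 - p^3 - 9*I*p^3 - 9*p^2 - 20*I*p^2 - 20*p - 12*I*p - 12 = (p + 2)*(p + 6)*(p - I)*(-I*p - I)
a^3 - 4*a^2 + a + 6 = (a - 3)*(a - 2)*(a + 1)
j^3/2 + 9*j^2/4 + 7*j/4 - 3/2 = (j/2 + 1)*(j - 1/2)*(j + 3)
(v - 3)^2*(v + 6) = v^3 - 27*v + 54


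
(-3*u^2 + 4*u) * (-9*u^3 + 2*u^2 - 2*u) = 27*u^5 - 42*u^4 + 14*u^3 - 8*u^2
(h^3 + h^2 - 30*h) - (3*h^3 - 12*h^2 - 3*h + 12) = -2*h^3 + 13*h^2 - 27*h - 12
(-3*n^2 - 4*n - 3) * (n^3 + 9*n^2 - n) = -3*n^5 - 31*n^4 - 36*n^3 - 23*n^2 + 3*n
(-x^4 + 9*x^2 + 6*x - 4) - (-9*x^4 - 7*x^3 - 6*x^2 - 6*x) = 8*x^4 + 7*x^3 + 15*x^2 + 12*x - 4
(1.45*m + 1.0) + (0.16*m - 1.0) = 1.61*m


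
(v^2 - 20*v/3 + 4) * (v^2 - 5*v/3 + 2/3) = v^4 - 25*v^3/3 + 142*v^2/9 - 100*v/9 + 8/3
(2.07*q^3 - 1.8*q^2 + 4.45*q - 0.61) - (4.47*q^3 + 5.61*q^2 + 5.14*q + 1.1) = -2.4*q^3 - 7.41*q^2 - 0.69*q - 1.71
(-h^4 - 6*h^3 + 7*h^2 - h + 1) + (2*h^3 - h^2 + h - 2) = -h^4 - 4*h^3 + 6*h^2 - 1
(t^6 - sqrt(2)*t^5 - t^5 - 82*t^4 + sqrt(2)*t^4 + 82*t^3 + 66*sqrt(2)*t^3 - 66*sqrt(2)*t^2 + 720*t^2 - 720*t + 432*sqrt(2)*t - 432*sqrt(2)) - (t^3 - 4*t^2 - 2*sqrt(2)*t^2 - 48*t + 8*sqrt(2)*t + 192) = t^6 - sqrt(2)*t^5 - t^5 - 82*t^4 + sqrt(2)*t^4 + 81*t^3 + 66*sqrt(2)*t^3 - 64*sqrt(2)*t^2 + 724*t^2 - 672*t + 424*sqrt(2)*t - 432*sqrt(2) - 192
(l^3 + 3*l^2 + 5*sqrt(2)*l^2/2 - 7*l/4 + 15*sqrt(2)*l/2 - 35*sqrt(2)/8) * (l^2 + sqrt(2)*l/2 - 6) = l^5 + 3*l^4 + 3*sqrt(2)*l^4 - 21*l^3/4 + 9*sqrt(2)*l^3 - 81*sqrt(2)*l^2/4 - 21*l^2/2 - 45*sqrt(2)*l + 49*l/8 + 105*sqrt(2)/4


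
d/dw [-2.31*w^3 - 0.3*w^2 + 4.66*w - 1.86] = -6.93*w^2 - 0.6*w + 4.66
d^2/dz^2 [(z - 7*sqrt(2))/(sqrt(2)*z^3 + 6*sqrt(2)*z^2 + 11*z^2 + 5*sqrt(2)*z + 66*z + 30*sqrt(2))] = 2*((z - 7*sqrt(2))*(3*sqrt(2)*z^2 + 12*sqrt(2)*z + 22*z + 5*sqrt(2) + 66)^2 - (3*sqrt(2)*z^2 + 12*sqrt(2)*z + 22*z + (z - 7*sqrt(2))*(3*sqrt(2)*z + 6*sqrt(2) + 11) + 5*sqrt(2) + 66)*(sqrt(2)*z^3 + 6*sqrt(2)*z^2 + 11*z^2 + 5*sqrt(2)*z + 66*z + 30*sqrt(2)))/(sqrt(2)*z^3 + 6*sqrt(2)*z^2 + 11*z^2 + 5*sqrt(2)*z + 66*z + 30*sqrt(2))^3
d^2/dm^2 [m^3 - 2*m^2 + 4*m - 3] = 6*m - 4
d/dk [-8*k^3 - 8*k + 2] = -24*k^2 - 8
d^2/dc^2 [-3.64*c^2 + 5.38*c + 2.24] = -7.28000000000000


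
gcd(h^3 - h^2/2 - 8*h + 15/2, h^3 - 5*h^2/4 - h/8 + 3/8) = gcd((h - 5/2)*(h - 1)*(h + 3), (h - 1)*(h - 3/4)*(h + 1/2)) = h - 1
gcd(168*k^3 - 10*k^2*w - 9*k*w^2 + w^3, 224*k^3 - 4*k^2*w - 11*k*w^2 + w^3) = -28*k^2 - 3*k*w + w^2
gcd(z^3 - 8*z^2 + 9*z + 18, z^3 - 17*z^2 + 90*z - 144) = z^2 - 9*z + 18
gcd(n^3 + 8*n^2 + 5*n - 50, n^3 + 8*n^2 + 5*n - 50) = n^3 + 8*n^2 + 5*n - 50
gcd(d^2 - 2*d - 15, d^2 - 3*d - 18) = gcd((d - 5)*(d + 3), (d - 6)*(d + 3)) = d + 3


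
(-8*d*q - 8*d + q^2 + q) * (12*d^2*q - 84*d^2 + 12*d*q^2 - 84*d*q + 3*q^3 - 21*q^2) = -96*d^3*q^2 + 576*d^3*q + 672*d^3 - 84*d^2*q^3 + 504*d^2*q^2 + 588*d^2*q - 12*d*q^4 + 72*d*q^3 + 84*d*q^2 + 3*q^5 - 18*q^4 - 21*q^3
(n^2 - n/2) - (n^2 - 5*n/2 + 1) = 2*n - 1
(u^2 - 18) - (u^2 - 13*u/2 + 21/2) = 13*u/2 - 57/2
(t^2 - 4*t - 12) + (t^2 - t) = 2*t^2 - 5*t - 12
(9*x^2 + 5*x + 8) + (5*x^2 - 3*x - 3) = 14*x^2 + 2*x + 5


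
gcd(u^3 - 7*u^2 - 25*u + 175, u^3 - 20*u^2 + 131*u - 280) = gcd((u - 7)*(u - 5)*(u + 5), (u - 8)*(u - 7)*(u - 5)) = u^2 - 12*u + 35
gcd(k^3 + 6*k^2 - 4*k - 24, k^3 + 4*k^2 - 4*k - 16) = k^2 - 4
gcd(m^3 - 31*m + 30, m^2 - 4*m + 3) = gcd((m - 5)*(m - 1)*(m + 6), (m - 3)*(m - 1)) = m - 1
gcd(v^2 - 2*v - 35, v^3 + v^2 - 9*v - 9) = 1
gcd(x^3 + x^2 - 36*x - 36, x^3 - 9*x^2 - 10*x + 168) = x - 6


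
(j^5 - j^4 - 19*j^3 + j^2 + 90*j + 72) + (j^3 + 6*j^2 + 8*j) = j^5 - j^4 - 18*j^3 + 7*j^2 + 98*j + 72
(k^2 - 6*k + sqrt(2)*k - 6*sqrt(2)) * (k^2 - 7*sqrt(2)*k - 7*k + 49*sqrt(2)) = k^4 - 13*k^3 - 6*sqrt(2)*k^3 + 28*k^2 + 78*sqrt(2)*k^2 - 252*sqrt(2)*k + 182*k - 588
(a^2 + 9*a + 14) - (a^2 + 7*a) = 2*a + 14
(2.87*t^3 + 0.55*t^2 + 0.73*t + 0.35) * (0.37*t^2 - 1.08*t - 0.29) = 1.0619*t^5 - 2.8961*t^4 - 1.1562*t^3 - 0.8184*t^2 - 0.5897*t - 0.1015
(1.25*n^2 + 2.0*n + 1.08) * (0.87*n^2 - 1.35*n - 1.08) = 1.0875*n^4 + 0.0525*n^3 - 3.1104*n^2 - 3.618*n - 1.1664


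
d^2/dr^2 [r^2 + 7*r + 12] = 2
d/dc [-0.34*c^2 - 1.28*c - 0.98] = -0.68*c - 1.28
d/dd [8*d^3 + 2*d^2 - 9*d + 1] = 24*d^2 + 4*d - 9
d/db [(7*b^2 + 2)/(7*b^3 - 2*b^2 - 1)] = b*(98*b^3 - 28*b^2 - (21*b - 4)*(7*b^2 + 2) - 14)/(-7*b^3 + 2*b^2 + 1)^2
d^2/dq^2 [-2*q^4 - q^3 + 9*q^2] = -24*q^2 - 6*q + 18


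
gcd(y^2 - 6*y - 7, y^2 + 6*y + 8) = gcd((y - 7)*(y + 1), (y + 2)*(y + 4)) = 1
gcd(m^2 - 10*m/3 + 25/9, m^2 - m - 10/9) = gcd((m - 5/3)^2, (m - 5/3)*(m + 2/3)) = m - 5/3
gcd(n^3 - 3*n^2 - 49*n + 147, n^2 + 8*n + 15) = 1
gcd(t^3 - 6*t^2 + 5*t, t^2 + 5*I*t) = t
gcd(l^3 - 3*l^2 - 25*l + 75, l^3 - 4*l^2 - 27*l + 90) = l^2 + 2*l - 15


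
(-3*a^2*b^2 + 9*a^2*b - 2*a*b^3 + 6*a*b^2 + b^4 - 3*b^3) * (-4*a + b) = 12*a^3*b^2 - 36*a^3*b + 5*a^2*b^3 - 15*a^2*b^2 - 6*a*b^4 + 18*a*b^3 + b^5 - 3*b^4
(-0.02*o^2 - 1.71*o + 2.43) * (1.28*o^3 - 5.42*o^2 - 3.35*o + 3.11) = -0.0256*o^5 - 2.0804*o^4 + 12.4456*o^3 - 7.5043*o^2 - 13.4586*o + 7.5573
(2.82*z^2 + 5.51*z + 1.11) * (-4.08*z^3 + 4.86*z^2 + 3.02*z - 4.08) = -11.5056*z^5 - 8.7756*z^4 + 30.7662*z^3 + 10.5292*z^2 - 19.1286*z - 4.5288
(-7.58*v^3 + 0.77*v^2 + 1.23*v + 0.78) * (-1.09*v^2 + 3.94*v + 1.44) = 8.2622*v^5 - 30.7045*v^4 - 9.2221*v^3 + 5.1048*v^2 + 4.8444*v + 1.1232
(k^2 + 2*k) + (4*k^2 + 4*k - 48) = 5*k^2 + 6*k - 48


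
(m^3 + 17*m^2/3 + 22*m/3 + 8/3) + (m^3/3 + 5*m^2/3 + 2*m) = 4*m^3/3 + 22*m^2/3 + 28*m/3 + 8/3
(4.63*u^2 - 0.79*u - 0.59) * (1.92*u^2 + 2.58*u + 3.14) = 8.8896*u^4 + 10.4286*u^3 + 11.3672*u^2 - 4.0028*u - 1.8526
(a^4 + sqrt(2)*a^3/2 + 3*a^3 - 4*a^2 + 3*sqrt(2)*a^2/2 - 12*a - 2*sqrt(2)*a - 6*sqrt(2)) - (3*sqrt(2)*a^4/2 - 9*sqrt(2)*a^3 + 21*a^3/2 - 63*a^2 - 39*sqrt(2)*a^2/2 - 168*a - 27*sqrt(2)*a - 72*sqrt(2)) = -3*sqrt(2)*a^4/2 + a^4 - 15*a^3/2 + 19*sqrt(2)*a^3/2 + 21*sqrt(2)*a^2 + 59*a^2 + 25*sqrt(2)*a + 156*a + 66*sqrt(2)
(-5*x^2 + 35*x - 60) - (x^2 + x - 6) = -6*x^2 + 34*x - 54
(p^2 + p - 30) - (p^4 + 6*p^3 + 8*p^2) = -p^4 - 6*p^3 - 7*p^2 + p - 30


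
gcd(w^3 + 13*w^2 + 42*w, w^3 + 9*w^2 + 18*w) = w^2 + 6*w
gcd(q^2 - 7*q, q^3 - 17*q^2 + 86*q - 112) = q - 7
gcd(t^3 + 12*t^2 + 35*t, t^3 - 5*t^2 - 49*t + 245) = t + 7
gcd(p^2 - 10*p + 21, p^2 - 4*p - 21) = p - 7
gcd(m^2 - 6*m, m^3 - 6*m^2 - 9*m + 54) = m - 6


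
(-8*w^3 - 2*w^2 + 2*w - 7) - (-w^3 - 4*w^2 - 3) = -7*w^3 + 2*w^2 + 2*w - 4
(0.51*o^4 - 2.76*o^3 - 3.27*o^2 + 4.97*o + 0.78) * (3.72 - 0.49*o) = -0.2499*o^5 + 3.2496*o^4 - 8.6649*o^3 - 14.5997*o^2 + 18.1062*o + 2.9016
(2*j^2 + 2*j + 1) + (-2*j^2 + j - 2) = 3*j - 1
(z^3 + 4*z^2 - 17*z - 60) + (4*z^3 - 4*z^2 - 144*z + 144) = 5*z^3 - 161*z + 84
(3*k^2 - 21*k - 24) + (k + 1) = 3*k^2 - 20*k - 23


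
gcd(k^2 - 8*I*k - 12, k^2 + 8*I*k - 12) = 1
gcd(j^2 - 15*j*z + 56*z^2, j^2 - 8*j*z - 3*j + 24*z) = -j + 8*z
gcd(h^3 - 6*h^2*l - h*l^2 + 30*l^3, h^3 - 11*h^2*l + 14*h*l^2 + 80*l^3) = h^2 - 3*h*l - 10*l^2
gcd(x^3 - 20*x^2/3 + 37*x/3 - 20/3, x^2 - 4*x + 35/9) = x - 5/3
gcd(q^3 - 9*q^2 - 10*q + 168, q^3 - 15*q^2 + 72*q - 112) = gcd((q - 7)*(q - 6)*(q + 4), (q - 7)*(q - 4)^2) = q - 7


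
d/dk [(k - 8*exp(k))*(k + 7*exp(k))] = -k*exp(k) + 2*k - 112*exp(2*k) - exp(k)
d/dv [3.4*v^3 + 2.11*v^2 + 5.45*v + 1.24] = 10.2*v^2 + 4.22*v + 5.45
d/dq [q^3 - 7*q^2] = q*(3*q - 14)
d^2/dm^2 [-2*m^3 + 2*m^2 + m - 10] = 4 - 12*m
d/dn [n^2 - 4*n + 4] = 2*n - 4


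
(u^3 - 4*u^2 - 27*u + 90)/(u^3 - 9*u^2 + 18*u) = (u + 5)/u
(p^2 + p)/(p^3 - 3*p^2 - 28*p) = (p + 1)/(p^2 - 3*p - 28)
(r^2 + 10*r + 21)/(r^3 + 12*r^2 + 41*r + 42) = 1/(r + 2)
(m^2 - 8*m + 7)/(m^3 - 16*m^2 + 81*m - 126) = (m - 1)/(m^2 - 9*m + 18)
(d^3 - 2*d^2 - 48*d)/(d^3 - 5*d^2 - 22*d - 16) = d*(d + 6)/(d^2 + 3*d + 2)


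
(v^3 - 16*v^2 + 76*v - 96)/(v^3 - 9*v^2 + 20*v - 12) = (v - 8)/(v - 1)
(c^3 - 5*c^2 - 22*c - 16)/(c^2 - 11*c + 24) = (c^2 + 3*c + 2)/(c - 3)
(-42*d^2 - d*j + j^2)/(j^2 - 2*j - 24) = (42*d^2 + d*j - j^2)/(-j^2 + 2*j + 24)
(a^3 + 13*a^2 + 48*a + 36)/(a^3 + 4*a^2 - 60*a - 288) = (a + 1)/(a - 8)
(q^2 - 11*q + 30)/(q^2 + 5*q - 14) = (q^2 - 11*q + 30)/(q^2 + 5*q - 14)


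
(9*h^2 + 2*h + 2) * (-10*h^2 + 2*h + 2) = -90*h^4 - 2*h^3 + 2*h^2 + 8*h + 4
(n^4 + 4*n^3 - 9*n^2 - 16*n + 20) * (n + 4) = n^5 + 8*n^4 + 7*n^3 - 52*n^2 - 44*n + 80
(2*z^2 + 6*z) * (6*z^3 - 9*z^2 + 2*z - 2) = 12*z^5 + 18*z^4 - 50*z^3 + 8*z^2 - 12*z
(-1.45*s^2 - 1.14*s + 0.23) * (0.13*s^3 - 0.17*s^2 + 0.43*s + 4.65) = -0.1885*s^5 + 0.0983*s^4 - 0.3998*s^3 - 7.2718*s^2 - 5.2021*s + 1.0695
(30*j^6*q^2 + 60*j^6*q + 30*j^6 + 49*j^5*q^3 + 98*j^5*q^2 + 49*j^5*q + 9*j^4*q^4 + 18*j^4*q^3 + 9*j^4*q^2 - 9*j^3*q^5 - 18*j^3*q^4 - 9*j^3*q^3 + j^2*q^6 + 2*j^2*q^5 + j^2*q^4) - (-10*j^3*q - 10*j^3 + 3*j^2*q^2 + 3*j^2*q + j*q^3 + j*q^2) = 30*j^6*q^2 + 60*j^6*q + 30*j^6 + 49*j^5*q^3 + 98*j^5*q^2 + 49*j^5*q + 9*j^4*q^4 + 18*j^4*q^3 + 9*j^4*q^2 - 9*j^3*q^5 - 18*j^3*q^4 - 9*j^3*q^3 + 10*j^3*q + 10*j^3 + j^2*q^6 + 2*j^2*q^5 + j^2*q^4 - 3*j^2*q^2 - 3*j^2*q - j*q^3 - j*q^2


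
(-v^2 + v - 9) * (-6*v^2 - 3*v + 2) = 6*v^4 - 3*v^3 + 49*v^2 + 29*v - 18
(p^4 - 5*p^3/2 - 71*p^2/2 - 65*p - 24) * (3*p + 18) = 3*p^5 + 21*p^4/2 - 303*p^3/2 - 834*p^2 - 1242*p - 432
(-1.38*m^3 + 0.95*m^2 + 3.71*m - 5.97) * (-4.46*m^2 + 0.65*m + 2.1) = 6.1548*m^5 - 5.134*m^4 - 18.8271*m^3 + 31.0327*m^2 + 3.9105*m - 12.537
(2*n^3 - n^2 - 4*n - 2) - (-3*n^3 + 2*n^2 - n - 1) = 5*n^3 - 3*n^2 - 3*n - 1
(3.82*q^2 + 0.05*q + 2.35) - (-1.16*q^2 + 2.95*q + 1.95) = 4.98*q^2 - 2.9*q + 0.4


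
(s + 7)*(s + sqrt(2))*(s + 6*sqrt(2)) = s^3 + 7*s^2 + 7*sqrt(2)*s^2 + 12*s + 49*sqrt(2)*s + 84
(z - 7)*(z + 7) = z^2 - 49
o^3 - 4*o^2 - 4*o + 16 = (o - 4)*(o - 2)*(o + 2)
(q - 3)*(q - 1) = q^2 - 4*q + 3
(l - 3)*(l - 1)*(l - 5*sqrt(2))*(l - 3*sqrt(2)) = l^4 - 8*sqrt(2)*l^3 - 4*l^3 + 33*l^2 + 32*sqrt(2)*l^2 - 120*l - 24*sqrt(2)*l + 90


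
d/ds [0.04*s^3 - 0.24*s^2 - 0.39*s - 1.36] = 0.12*s^2 - 0.48*s - 0.39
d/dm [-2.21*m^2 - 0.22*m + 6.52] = -4.42*m - 0.22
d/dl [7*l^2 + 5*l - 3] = 14*l + 5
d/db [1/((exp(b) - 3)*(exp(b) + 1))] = 2*(1 - exp(b))*exp(b)/(exp(4*b) - 4*exp(3*b) - 2*exp(2*b) + 12*exp(b) + 9)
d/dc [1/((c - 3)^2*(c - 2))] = ((2 - c)*(c - 3) - 2*(c - 2)^2)/((c - 3)^3*(c - 2)^3)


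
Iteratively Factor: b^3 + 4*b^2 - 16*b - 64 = (b + 4)*(b^2 - 16) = (b - 4)*(b + 4)*(b + 4)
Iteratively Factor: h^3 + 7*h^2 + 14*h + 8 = (h + 1)*(h^2 + 6*h + 8) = (h + 1)*(h + 2)*(h + 4)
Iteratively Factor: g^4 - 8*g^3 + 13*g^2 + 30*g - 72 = (g - 3)*(g^3 - 5*g^2 - 2*g + 24) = (g - 3)*(g + 2)*(g^2 - 7*g + 12) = (g - 4)*(g - 3)*(g + 2)*(g - 3)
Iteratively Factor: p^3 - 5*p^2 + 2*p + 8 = (p - 2)*(p^2 - 3*p - 4) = (p - 2)*(p + 1)*(p - 4)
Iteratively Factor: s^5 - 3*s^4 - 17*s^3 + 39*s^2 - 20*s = (s - 1)*(s^4 - 2*s^3 - 19*s^2 + 20*s) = s*(s - 1)*(s^3 - 2*s^2 - 19*s + 20) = s*(s - 1)*(s + 4)*(s^2 - 6*s + 5) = s*(s - 1)^2*(s + 4)*(s - 5)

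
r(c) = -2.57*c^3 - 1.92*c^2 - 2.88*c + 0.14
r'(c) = -7.71*c^2 - 3.84*c - 2.88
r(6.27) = -726.88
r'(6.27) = -330.06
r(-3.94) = 138.87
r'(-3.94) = -107.44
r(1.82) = -26.95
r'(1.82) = -35.41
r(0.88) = -5.63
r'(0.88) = -12.23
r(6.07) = -662.86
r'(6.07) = -310.26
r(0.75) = -4.18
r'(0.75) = -10.10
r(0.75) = -4.18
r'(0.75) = -10.10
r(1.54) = -18.23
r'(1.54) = -27.08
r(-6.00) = 503.42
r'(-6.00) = -257.40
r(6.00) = -641.38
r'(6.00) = -303.48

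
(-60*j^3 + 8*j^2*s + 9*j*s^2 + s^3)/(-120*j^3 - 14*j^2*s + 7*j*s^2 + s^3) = (-2*j + s)/(-4*j + s)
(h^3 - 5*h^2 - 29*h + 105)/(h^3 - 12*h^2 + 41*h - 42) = (h + 5)/(h - 2)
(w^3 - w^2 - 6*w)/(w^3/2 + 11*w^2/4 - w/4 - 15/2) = 4*w*(w - 3)/(2*w^2 + 7*w - 15)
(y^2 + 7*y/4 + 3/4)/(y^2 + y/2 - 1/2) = (4*y + 3)/(2*(2*y - 1))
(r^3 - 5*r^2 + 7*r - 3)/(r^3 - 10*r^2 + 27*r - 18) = (r - 1)/(r - 6)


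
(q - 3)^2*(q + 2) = q^3 - 4*q^2 - 3*q + 18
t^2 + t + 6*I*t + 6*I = (t + 1)*(t + 6*I)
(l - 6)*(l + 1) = l^2 - 5*l - 6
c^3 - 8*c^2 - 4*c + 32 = (c - 8)*(c - 2)*(c + 2)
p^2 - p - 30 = (p - 6)*(p + 5)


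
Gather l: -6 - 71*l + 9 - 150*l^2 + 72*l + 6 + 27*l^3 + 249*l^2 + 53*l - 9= 27*l^3 + 99*l^2 + 54*l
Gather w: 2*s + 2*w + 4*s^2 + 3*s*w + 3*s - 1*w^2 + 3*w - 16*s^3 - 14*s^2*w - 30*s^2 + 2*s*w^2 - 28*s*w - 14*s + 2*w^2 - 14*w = -16*s^3 - 26*s^2 - 9*s + w^2*(2*s + 1) + w*(-14*s^2 - 25*s - 9)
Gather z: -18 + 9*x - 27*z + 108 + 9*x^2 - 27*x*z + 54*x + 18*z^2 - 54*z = 9*x^2 + 63*x + 18*z^2 + z*(-27*x - 81) + 90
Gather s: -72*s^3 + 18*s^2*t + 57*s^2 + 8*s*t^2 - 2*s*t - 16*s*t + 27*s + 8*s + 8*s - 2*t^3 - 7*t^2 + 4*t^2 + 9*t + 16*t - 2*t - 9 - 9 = -72*s^3 + s^2*(18*t + 57) + s*(8*t^2 - 18*t + 43) - 2*t^3 - 3*t^2 + 23*t - 18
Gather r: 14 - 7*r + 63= 77 - 7*r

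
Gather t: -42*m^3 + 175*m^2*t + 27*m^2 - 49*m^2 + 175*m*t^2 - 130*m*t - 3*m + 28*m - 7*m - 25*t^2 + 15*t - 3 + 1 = -42*m^3 - 22*m^2 + 18*m + t^2*(175*m - 25) + t*(175*m^2 - 130*m + 15) - 2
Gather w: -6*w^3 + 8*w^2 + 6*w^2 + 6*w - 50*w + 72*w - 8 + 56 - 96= -6*w^3 + 14*w^2 + 28*w - 48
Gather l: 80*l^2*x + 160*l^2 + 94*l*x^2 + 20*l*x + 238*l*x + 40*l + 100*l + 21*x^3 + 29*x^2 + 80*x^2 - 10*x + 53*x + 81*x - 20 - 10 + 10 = l^2*(80*x + 160) + l*(94*x^2 + 258*x + 140) + 21*x^3 + 109*x^2 + 124*x - 20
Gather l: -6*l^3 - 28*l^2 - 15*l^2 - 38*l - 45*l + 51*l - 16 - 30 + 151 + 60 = -6*l^3 - 43*l^2 - 32*l + 165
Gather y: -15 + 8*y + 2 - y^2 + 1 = -y^2 + 8*y - 12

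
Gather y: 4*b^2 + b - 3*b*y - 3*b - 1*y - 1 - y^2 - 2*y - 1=4*b^2 - 2*b - y^2 + y*(-3*b - 3) - 2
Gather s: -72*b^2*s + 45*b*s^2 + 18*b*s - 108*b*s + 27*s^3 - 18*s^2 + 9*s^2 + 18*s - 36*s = 27*s^3 + s^2*(45*b - 9) + s*(-72*b^2 - 90*b - 18)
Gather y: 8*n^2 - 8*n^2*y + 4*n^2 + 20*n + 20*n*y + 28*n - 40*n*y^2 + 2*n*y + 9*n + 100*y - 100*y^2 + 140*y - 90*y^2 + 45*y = 12*n^2 + 57*n + y^2*(-40*n - 190) + y*(-8*n^2 + 22*n + 285)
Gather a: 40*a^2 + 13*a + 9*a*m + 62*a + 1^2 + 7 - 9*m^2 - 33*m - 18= 40*a^2 + a*(9*m + 75) - 9*m^2 - 33*m - 10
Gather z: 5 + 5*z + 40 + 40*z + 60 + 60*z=105*z + 105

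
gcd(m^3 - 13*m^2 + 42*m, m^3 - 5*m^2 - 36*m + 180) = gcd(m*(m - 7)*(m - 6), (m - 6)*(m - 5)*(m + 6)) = m - 6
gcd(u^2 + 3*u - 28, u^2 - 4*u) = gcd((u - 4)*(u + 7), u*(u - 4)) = u - 4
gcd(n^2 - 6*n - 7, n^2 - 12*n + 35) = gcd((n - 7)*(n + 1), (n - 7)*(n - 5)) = n - 7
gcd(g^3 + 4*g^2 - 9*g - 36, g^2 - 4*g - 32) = g + 4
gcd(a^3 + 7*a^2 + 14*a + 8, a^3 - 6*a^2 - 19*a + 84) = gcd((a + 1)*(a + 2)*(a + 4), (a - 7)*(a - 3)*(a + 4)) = a + 4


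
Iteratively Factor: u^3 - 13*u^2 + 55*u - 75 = (u - 5)*(u^2 - 8*u + 15) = (u - 5)*(u - 3)*(u - 5)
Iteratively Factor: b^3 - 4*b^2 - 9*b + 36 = (b + 3)*(b^2 - 7*b + 12) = (b - 4)*(b + 3)*(b - 3)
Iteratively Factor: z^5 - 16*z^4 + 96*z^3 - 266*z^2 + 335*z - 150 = (z - 2)*(z^4 - 14*z^3 + 68*z^2 - 130*z + 75) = (z - 5)*(z - 2)*(z^3 - 9*z^2 + 23*z - 15) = (z - 5)*(z - 2)*(z - 1)*(z^2 - 8*z + 15) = (z - 5)*(z - 3)*(z - 2)*(z - 1)*(z - 5)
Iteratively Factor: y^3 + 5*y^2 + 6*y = (y + 2)*(y^2 + 3*y) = y*(y + 2)*(y + 3)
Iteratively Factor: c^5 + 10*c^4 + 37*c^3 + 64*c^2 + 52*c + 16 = (c + 1)*(c^4 + 9*c^3 + 28*c^2 + 36*c + 16) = (c + 1)*(c + 2)*(c^3 + 7*c^2 + 14*c + 8) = (c + 1)*(c + 2)*(c + 4)*(c^2 + 3*c + 2) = (c + 1)^2*(c + 2)*(c + 4)*(c + 2)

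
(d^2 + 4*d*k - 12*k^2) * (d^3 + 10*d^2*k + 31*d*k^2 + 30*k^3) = d^5 + 14*d^4*k + 59*d^3*k^2 + 34*d^2*k^3 - 252*d*k^4 - 360*k^5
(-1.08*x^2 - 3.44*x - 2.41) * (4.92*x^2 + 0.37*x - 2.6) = -5.3136*x^4 - 17.3244*x^3 - 10.322*x^2 + 8.0523*x + 6.266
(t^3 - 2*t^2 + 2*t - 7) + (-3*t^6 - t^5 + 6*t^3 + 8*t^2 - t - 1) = -3*t^6 - t^5 + 7*t^3 + 6*t^2 + t - 8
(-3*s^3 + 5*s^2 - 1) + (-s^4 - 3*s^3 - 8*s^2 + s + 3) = -s^4 - 6*s^3 - 3*s^2 + s + 2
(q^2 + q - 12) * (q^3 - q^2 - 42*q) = q^5 - 55*q^3 - 30*q^2 + 504*q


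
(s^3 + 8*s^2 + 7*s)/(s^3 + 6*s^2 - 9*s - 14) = s/(s - 2)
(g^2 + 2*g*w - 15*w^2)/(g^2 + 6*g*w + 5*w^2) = (g - 3*w)/(g + w)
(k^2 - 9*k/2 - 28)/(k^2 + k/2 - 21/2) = (k - 8)/(k - 3)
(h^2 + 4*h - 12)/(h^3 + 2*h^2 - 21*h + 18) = (h - 2)/(h^2 - 4*h + 3)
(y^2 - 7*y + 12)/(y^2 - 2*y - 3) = (y - 4)/(y + 1)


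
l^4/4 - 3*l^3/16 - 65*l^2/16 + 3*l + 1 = (l/4 + 1)*(l - 4)*(l - 1)*(l + 1/4)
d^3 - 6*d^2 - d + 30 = (d - 5)*(d - 3)*(d + 2)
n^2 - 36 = (n - 6)*(n + 6)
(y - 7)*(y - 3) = y^2 - 10*y + 21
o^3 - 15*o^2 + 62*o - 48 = (o - 8)*(o - 6)*(o - 1)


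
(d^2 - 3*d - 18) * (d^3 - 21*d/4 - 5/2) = d^5 - 3*d^4 - 93*d^3/4 + 53*d^2/4 + 102*d + 45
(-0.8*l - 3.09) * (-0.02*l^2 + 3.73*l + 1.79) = 0.016*l^3 - 2.9222*l^2 - 12.9577*l - 5.5311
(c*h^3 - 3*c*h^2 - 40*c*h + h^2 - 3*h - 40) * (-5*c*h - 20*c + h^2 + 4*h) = -5*c^2*h^4 - 5*c^2*h^3 + 260*c^2*h^2 + 800*c^2*h + c*h^5 + c*h^4 - 57*c*h^3 - 165*c*h^2 + 260*c*h + 800*c + h^4 + h^3 - 52*h^2 - 160*h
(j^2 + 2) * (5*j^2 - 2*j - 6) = 5*j^4 - 2*j^3 + 4*j^2 - 4*j - 12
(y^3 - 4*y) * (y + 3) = y^4 + 3*y^3 - 4*y^2 - 12*y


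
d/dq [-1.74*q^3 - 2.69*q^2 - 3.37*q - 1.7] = -5.22*q^2 - 5.38*q - 3.37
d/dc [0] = 0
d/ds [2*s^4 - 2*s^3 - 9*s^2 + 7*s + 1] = 8*s^3 - 6*s^2 - 18*s + 7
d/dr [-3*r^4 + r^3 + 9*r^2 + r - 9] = -12*r^3 + 3*r^2 + 18*r + 1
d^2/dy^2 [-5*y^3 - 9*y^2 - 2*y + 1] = -30*y - 18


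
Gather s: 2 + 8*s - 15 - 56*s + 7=-48*s - 6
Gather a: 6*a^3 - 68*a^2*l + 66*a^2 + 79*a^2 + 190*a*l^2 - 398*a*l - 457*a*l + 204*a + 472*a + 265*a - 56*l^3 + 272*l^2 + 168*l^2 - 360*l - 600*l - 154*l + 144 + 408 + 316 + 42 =6*a^3 + a^2*(145 - 68*l) + a*(190*l^2 - 855*l + 941) - 56*l^3 + 440*l^2 - 1114*l + 910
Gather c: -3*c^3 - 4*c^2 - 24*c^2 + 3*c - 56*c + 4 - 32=-3*c^3 - 28*c^2 - 53*c - 28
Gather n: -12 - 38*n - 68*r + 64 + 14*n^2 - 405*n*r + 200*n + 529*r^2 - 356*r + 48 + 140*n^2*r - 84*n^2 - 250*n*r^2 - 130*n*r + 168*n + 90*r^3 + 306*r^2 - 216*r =n^2*(140*r - 70) + n*(-250*r^2 - 535*r + 330) + 90*r^3 + 835*r^2 - 640*r + 100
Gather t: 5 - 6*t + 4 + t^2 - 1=t^2 - 6*t + 8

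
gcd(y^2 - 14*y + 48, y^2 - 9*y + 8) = y - 8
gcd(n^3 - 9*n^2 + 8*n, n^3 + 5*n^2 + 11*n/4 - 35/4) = n - 1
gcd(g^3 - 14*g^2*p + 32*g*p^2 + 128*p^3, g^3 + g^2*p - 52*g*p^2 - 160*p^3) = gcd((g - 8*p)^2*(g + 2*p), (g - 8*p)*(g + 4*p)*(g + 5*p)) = -g + 8*p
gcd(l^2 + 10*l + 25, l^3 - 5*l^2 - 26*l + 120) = l + 5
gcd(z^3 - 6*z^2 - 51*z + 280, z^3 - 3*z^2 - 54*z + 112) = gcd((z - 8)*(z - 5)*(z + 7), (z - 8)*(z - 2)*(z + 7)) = z^2 - z - 56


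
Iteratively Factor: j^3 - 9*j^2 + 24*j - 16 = (j - 4)*(j^2 - 5*j + 4) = (j - 4)^2*(j - 1)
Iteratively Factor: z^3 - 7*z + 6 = (z - 2)*(z^2 + 2*z - 3) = (z - 2)*(z - 1)*(z + 3)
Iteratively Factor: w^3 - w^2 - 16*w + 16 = (w + 4)*(w^2 - 5*w + 4) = (w - 4)*(w + 4)*(w - 1)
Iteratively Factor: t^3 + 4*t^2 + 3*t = (t + 1)*(t^2 + 3*t) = t*(t + 1)*(t + 3)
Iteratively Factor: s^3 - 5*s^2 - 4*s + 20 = (s + 2)*(s^2 - 7*s + 10) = (s - 5)*(s + 2)*(s - 2)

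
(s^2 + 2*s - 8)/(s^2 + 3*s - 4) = (s - 2)/(s - 1)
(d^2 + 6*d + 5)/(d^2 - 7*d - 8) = (d + 5)/(d - 8)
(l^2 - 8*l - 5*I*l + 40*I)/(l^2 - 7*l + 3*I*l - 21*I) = (l^2 - l*(8 + 5*I) + 40*I)/(l^2 + l*(-7 + 3*I) - 21*I)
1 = 1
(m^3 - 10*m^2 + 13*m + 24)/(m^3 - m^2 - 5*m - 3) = (m - 8)/(m + 1)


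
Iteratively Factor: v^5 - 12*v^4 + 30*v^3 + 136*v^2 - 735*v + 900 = (v + 4)*(v^4 - 16*v^3 + 94*v^2 - 240*v + 225) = (v - 3)*(v + 4)*(v^3 - 13*v^2 + 55*v - 75) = (v - 5)*(v - 3)*(v + 4)*(v^2 - 8*v + 15) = (v - 5)*(v - 3)^2*(v + 4)*(v - 5)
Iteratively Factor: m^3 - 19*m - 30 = (m + 3)*(m^2 - 3*m - 10) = (m + 2)*(m + 3)*(m - 5)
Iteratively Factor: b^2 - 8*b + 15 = (b - 5)*(b - 3)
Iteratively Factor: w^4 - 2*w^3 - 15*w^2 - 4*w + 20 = (w + 2)*(w^3 - 4*w^2 - 7*w + 10) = (w + 2)^2*(w^2 - 6*w + 5) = (w - 1)*(w + 2)^2*(w - 5)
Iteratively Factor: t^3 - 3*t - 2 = (t + 1)*(t^2 - t - 2) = (t + 1)^2*(t - 2)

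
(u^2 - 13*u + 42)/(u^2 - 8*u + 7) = (u - 6)/(u - 1)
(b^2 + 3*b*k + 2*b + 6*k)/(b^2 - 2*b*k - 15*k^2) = (b + 2)/(b - 5*k)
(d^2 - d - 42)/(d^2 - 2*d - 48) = (d - 7)/(d - 8)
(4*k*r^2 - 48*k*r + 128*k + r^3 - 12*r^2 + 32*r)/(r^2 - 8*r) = 4*k - 16*k/r + r - 4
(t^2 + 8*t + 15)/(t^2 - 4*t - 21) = (t + 5)/(t - 7)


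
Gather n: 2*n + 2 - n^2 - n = -n^2 + n + 2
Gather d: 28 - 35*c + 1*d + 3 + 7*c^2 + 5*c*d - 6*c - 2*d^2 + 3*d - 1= 7*c^2 - 41*c - 2*d^2 + d*(5*c + 4) + 30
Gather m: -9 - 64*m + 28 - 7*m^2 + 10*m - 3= -7*m^2 - 54*m + 16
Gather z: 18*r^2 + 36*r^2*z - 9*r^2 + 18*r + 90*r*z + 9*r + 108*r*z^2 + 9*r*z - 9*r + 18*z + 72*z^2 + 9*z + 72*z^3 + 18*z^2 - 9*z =9*r^2 + 18*r + 72*z^3 + z^2*(108*r + 90) + z*(36*r^2 + 99*r + 18)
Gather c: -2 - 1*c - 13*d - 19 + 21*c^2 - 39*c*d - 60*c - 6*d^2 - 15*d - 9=21*c^2 + c*(-39*d - 61) - 6*d^2 - 28*d - 30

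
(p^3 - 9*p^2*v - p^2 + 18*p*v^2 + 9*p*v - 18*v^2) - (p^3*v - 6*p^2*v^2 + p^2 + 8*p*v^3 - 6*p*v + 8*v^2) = -p^3*v + p^3 + 6*p^2*v^2 - 9*p^2*v - 2*p^2 - 8*p*v^3 + 18*p*v^2 + 15*p*v - 26*v^2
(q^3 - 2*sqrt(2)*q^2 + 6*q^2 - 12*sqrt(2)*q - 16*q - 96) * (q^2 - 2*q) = q^5 - 2*sqrt(2)*q^4 + 4*q^4 - 28*q^3 - 8*sqrt(2)*q^3 - 64*q^2 + 24*sqrt(2)*q^2 + 192*q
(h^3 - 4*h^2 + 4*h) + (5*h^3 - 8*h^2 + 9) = 6*h^3 - 12*h^2 + 4*h + 9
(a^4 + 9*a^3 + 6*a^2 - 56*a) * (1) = a^4 + 9*a^3 + 6*a^2 - 56*a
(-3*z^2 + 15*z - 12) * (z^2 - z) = -3*z^4 + 18*z^3 - 27*z^2 + 12*z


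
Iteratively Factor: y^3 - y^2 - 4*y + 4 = (y + 2)*(y^2 - 3*y + 2) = (y - 1)*(y + 2)*(y - 2)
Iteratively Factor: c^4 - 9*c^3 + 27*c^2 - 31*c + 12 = (c - 1)*(c^3 - 8*c^2 + 19*c - 12) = (c - 3)*(c - 1)*(c^2 - 5*c + 4) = (c - 3)*(c - 1)^2*(c - 4)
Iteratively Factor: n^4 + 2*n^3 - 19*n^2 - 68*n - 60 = (n - 5)*(n^3 + 7*n^2 + 16*n + 12) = (n - 5)*(n + 2)*(n^2 + 5*n + 6) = (n - 5)*(n + 2)*(n + 3)*(n + 2)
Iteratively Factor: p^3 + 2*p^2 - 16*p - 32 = (p + 4)*(p^2 - 2*p - 8) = (p + 2)*(p + 4)*(p - 4)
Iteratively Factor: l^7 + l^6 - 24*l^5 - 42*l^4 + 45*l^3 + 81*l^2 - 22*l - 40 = (l - 1)*(l^6 + 2*l^5 - 22*l^4 - 64*l^3 - 19*l^2 + 62*l + 40) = (l - 1)*(l + 2)*(l^5 - 22*l^3 - 20*l^2 + 21*l + 20) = (l - 1)*(l + 1)*(l + 2)*(l^4 - l^3 - 21*l^2 + l + 20) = (l - 1)^2*(l + 1)*(l + 2)*(l^3 - 21*l - 20) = (l - 5)*(l - 1)^2*(l + 1)*(l + 2)*(l^2 + 5*l + 4) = (l - 5)*(l - 1)^2*(l + 1)*(l + 2)*(l + 4)*(l + 1)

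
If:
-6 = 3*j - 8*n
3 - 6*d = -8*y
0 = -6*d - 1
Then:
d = -1/6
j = 8*n/3 - 2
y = -1/2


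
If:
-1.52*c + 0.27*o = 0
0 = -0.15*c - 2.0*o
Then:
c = 0.00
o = 0.00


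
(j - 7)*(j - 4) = j^2 - 11*j + 28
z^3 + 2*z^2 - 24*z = z*(z - 4)*(z + 6)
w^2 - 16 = (w - 4)*(w + 4)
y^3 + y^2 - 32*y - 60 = (y - 6)*(y + 2)*(y + 5)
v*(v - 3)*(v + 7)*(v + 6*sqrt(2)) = v^4 + 4*v^3 + 6*sqrt(2)*v^3 - 21*v^2 + 24*sqrt(2)*v^2 - 126*sqrt(2)*v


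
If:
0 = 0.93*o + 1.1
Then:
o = -1.18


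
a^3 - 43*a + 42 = (a - 6)*(a - 1)*(a + 7)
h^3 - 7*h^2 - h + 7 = (h - 7)*(h - 1)*(h + 1)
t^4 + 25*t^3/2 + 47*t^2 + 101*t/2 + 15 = (t + 1/2)*(t + 1)*(t + 5)*(t + 6)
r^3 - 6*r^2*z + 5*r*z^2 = r*(r - 5*z)*(r - z)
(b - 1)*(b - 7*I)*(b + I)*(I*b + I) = I*b^4 + 6*b^3 + 6*I*b^2 - 6*b - 7*I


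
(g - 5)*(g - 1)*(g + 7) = g^3 + g^2 - 37*g + 35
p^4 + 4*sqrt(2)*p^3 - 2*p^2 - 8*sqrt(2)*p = p*(p - sqrt(2))*(p + sqrt(2))*(p + 4*sqrt(2))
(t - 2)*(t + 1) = t^2 - t - 2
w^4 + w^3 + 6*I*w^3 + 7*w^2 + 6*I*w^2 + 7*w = w*(w + 1)*(w - I)*(w + 7*I)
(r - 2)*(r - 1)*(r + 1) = r^3 - 2*r^2 - r + 2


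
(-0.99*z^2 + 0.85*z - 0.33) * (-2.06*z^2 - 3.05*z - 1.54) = 2.0394*z^4 + 1.2685*z^3 - 0.3881*z^2 - 0.3025*z + 0.5082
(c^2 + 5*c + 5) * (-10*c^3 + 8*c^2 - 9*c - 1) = -10*c^5 - 42*c^4 - 19*c^3 - 6*c^2 - 50*c - 5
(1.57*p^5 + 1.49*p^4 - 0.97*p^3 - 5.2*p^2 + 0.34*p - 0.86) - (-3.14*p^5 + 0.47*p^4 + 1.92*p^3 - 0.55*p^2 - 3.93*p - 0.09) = 4.71*p^5 + 1.02*p^4 - 2.89*p^3 - 4.65*p^2 + 4.27*p - 0.77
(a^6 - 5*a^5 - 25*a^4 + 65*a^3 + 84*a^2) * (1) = a^6 - 5*a^5 - 25*a^4 + 65*a^3 + 84*a^2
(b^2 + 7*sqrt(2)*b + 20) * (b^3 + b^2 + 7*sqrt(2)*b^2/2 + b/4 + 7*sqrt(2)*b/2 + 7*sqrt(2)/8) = b^5 + b^4 + 21*sqrt(2)*b^4/2 + 21*sqrt(2)*b^3/2 + 277*b^3/4 + 69*b^2 + 581*sqrt(2)*b^2/8 + 69*b/4 + 70*sqrt(2)*b + 35*sqrt(2)/2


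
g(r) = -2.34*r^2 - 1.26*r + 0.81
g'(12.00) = -57.42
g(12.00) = -351.27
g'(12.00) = -57.42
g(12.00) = -351.27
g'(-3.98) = 17.37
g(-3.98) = -31.24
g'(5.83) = -28.54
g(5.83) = -86.07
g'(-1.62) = 6.32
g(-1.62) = -3.29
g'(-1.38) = 5.20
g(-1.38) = -1.91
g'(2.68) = -13.80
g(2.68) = -19.37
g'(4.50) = -22.32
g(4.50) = -52.24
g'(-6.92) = 31.13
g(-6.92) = -102.52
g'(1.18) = -6.78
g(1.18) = -3.94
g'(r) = -4.68*r - 1.26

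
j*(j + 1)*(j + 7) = j^3 + 8*j^2 + 7*j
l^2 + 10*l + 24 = (l + 4)*(l + 6)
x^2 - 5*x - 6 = (x - 6)*(x + 1)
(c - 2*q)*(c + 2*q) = c^2 - 4*q^2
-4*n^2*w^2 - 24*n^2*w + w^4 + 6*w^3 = w*(-2*n + w)*(2*n + w)*(w + 6)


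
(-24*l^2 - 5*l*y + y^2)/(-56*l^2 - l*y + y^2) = (3*l + y)/(7*l + y)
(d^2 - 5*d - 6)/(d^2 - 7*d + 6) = (d + 1)/(d - 1)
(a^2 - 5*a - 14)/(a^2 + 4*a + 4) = (a - 7)/(a + 2)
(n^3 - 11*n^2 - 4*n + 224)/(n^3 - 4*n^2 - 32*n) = (n - 7)/n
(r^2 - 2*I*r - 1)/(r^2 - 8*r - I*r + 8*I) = (r - I)/(r - 8)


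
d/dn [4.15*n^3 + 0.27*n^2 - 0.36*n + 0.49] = 12.45*n^2 + 0.54*n - 0.36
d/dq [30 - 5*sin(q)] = -5*cos(q)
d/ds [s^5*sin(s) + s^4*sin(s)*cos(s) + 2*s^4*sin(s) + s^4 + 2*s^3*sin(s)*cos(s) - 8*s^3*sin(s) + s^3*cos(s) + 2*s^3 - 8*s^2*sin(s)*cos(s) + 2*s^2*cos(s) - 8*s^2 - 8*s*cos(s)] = s^5*cos(s) + 5*s^4*sin(s) + 2*s^4*cos(s) + s^4*cos(2*s) + 7*s^3*sin(s) + 2*sqrt(2)*s^3*sin(2*s + pi/4) - 8*s^3*cos(s) + 4*s^3 - 26*s^2*sin(s) + 3*s^2*sin(2*s) + 3*s^2*cos(s) - 8*s^2*cos(2*s) + 6*s^2 + 8*s*sin(s) - 8*s*sin(2*s) + 4*s*cos(s) - 16*s - 8*cos(s)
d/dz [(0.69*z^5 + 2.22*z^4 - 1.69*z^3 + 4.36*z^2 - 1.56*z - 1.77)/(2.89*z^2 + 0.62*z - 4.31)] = (5.9823*z^6 + 14.5428*z^5 - 15.6244*z^4 - 40.3684*z^3 + 29.0633*z^2 - 27.3526*z + 7.821)/(8.3521*z^4 + 3.5836*z^3 - 24.5274*z^2 - 5.3444*z + 18.5761)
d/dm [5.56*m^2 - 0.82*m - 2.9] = 11.12*m - 0.82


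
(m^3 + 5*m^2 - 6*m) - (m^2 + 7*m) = m^3 + 4*m^2 - 13*m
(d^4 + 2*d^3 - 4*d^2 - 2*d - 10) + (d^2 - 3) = d^4 + 2*d^3 - 3*d^2 - 2*d - 13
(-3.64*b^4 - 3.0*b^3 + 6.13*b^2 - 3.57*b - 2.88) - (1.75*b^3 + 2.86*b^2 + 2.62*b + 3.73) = -3.64*b^4 - 4.75*b^3 + 3.27*b^2 - 6.19*b - 6.61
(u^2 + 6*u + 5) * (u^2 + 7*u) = u^4 + 13*u^3 + 47*u^2 + 35*u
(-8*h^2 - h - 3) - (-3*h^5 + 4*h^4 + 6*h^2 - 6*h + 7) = 3*h^5 - 4*h^4 - 14*h^2 + 5*h - 10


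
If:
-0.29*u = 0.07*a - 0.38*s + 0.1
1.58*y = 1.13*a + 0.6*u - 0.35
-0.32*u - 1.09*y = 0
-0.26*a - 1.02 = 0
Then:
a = -3.92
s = 2.97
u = 4.50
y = -1.32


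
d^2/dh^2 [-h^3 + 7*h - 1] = -6*h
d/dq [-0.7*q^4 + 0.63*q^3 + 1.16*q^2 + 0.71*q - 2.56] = -2.8*q^3 + 1.89*q^2 + 2.32*q + 0.71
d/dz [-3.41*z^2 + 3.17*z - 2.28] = 3.17 - 6.82*z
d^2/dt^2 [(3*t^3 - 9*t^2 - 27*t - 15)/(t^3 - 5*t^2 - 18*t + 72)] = 6*(2*t^6 + 27*t^5 - 489*t^4 + 2279*t^3 - 3345*t^2 + 5562*t - 30636)/(t^9 - 15*t^8 + 21*t^7 + 631*t^6 - 2538*t^5 - 7236*t^4 + 48600*t^3 - 7776*t^2 - 279936*t + 373248)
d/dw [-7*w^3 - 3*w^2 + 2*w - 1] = -21*w^2 - 6*w + 2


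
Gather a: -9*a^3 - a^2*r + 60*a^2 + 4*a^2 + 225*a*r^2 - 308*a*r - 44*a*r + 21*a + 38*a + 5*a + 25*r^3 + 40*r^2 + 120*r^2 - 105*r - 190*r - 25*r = -9*a^3 + a^2*(64 - r) + a*(225*r^2 - 352*r + 64) + 25*r^3 + 160*r^2 - 320*r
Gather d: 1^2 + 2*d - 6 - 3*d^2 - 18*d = -3*d^2 - 16*d - 5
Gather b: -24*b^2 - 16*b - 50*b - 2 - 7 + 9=-24*b^2 - 66*b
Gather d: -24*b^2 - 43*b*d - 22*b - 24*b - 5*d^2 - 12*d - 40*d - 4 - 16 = -24*b^2 - 46*b - 5*d^2 + d*(-43*b - 52) - 20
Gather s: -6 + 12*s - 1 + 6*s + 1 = 18*s - 6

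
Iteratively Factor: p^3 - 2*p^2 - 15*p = (p + 3)*(p^2 - 5*p) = (p - 5)*(p + 3)*(p)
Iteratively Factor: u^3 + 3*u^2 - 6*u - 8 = (u + 4)*(u^2 - u - 2) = (u + 1)*(u + 4)*(u - 2)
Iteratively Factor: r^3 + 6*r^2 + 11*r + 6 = (r + 3)*(r^2 + 3*r + 2) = (r + 1)*(r + 3)*(r + 2)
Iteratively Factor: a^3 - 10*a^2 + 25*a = (a - 5)*(a^2 - 5*a) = (a - 5)^2*(a)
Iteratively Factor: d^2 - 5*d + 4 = (d - 1)*(d - 4)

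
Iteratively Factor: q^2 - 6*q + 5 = (q - 1)*(q - 5)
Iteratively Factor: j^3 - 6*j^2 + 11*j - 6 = (j - 1)*(j^2 - 5*j + 6) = (j - 2)*(j - 1)*(j - 3)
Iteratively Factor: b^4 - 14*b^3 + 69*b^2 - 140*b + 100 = (b - 2)*(b^3 - 12*b^2 + 45*b - 50) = (b - 2)^2*(b^2 - 10*b + 25) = (b - 5)*(b - 2)^2*(b - 5)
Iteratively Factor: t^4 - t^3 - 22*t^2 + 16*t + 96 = (t - 4)*(t^3 + 3*t^2 - 10*t - 24) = (t - 4)*(t + 4)*(t^2 - t - 6) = (t - 4)*(t - 3)*(t + 4)*(t + 2)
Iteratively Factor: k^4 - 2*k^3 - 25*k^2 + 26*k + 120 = (k - 3)*(k^3 + k^2 - 22*k - 40) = (k - 3)*(k + 4)*(k^2 - 3*k - 10) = (k - 5)*(k - 3)*(k + 4)*(k + 2)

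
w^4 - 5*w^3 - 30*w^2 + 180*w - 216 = (w - 6)*(w - 3)*(w - 2)*(w + 6)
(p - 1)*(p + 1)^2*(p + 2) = p^4 + 3*p^3 + p^2 - 3*p - 2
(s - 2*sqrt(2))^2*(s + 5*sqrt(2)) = s^3 + sqrt(2)*s^2 - 32*s + 40*sqrt(2)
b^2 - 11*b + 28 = (b - 7)*(b - 4)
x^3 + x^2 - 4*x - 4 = (x - 2)*(x + 1)*(x + 2)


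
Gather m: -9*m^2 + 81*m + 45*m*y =-9*m^2 + m*(45*y + 81)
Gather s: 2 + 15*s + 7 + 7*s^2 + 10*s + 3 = 7*s^2 + 25*s + 12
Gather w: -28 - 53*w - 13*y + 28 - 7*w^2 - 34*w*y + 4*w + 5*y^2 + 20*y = -7*w^2 + w*(-34*y - 49) + 5*y^2 + 7*y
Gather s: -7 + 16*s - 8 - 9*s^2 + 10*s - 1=-9*s^2 + 26*s - 16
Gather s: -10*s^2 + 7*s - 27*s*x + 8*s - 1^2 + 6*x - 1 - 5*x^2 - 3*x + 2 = -10*s^2 + s*(15 - 27*x) - 5*x^2 + 3*x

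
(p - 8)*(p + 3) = p^2 - 5*p - 24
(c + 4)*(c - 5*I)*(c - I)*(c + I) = c^4 + 4*c^3 - 5*I*c^3 + c^2 - 20*I*c^2 + 4*c - 5*I*c - 20*I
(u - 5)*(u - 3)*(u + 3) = u^3 - 5*u^2 - 9*u + 45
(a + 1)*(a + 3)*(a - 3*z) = a^3 - 3*a^2*z + 4*a^2 - 12*a*z + 3*a - 9*z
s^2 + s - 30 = (s - 5)*(s + 6)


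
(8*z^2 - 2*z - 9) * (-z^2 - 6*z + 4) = -8*z^4 - 46*z^3 + 53*z^2 + 46*z - 36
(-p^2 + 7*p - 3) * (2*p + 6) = -2*p^3 + 8*p^2 + 36*p - 18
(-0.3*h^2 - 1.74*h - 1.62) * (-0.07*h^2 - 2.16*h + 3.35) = 0.021*h^4 + 0.7698*h^3 + 2.8668*h^2 - 2.3298*h - 5.427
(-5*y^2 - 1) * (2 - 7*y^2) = 35*y^4 - 3*y^2 - 2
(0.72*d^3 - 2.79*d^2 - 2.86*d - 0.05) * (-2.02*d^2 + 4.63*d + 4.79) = -1.4544*d^5 + 8.9694*d^4 - 3.6917*d^3 - 26.5049*d^2 - 13.9309*d - 0.2395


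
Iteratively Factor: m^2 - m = (m)*(m - 1)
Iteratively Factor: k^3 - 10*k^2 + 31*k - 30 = (k - 2)*(k^2 - 8*k + 15) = (k - 3)*(k - 2)*(k - 5)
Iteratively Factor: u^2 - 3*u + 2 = (u - 2)*(u - 1)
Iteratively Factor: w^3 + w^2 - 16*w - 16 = (w - 4)*(w^2 + 5*w + 4) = (w - 4)*(w + 1)*(w + 4)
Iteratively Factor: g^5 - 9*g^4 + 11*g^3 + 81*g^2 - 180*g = (g + 3)*(g^4 - 12*g^3 + 47*g^2 - 60*g) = g*(g + 3)*(g^3 - 12*g^2 + 47*g - 60) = g*(g - 3)*(g + 3)*(g^2 - 9*g + 20) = g*(g - 4)*(g - 3)*(g + 3)*(g - 5)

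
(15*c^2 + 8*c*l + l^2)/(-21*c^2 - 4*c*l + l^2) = (-5*c - l)/(7*c - l)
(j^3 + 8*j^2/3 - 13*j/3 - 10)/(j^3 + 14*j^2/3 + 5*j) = (j - 2)/j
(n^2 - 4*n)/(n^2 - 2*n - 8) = n/(n + 2)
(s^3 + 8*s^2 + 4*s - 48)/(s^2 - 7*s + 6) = (s^3 + 8*s^2 + 4*s - 48)/(s^2 - 7*s + 6)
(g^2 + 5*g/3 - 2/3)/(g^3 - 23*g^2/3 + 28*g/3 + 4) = (3*g^2 + 5*g - 2)/(3*g^3 - 23*g^2 + 28*g + 12)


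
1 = 1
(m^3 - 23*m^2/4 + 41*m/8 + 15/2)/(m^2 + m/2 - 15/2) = (m^2 - 13*m/4 - 3)/(m + 3)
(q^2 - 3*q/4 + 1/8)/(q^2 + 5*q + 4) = (8*q^2 - 6*q + 1)/(8*(q^2 + 5*q + 4))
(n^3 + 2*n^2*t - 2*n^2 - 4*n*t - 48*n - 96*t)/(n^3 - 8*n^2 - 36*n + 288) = (n + 2*t)/(n - 6)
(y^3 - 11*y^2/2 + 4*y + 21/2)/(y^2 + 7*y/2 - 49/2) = (y^2 - 2*y - 3)/(y + 7)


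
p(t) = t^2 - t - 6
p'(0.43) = -0.14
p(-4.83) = 22.16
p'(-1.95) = -4.90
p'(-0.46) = -1.92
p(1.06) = -5.94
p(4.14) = 7.00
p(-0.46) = -5.33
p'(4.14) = 7.28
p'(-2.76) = -6.52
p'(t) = 2*t - 1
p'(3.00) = 5.00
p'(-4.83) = -10.66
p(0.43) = -6.25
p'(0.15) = -0.70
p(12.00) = 126.00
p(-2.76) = 4.38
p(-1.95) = -0.25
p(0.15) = -6.13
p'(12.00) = 23.00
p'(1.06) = 1.12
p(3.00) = 0.00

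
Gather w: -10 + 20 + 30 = 40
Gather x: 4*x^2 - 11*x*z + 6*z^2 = 4*x^2 - 11*x*z + 6*z^2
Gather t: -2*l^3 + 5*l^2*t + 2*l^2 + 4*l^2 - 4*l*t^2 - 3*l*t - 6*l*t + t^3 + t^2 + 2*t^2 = -2*l^3 + 6*l^2 + t^3 + t^2*(3 - 4*l) + t*(5*l^2 - 9*l)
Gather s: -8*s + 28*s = 20*s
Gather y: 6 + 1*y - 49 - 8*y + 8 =-7*y - 35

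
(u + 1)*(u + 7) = u^2 + 8*u + 7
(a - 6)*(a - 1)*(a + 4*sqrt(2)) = a^3 - 7*a^2 + 4*sqrt(2)*a^2 - 28*sqrt(2)*a + 6*a + 24*sqrt(2)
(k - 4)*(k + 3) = k^2 - k - 12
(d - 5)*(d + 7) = d^2 + 2*d - 35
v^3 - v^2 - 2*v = v*(v - 2)*(v + 1)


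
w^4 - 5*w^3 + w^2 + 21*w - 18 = (w - 3)^2*(w - 1)*(w + 2)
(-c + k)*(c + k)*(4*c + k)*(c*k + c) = -4*c^4*k - 4*c^4 - c^3*k^2 - c^3*k + 4*c^2*k^3 + 4*c^2*k^2 + c*k^4 + c*k^3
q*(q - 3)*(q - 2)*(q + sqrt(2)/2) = q^4 - 5*q^3 + sqrt(2)*q^3/2 - 5*sqrt(2)*q^2/2 + 6*q^2 + 3*sqrt(2)*q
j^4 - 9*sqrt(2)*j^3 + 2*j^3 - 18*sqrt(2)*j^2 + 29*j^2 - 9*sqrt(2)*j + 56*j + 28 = (j + 1)^2*(j - 7*sqrt(2))*(j - 2*sqrt(2))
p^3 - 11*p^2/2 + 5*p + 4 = (p - 4)*(p - 2)*(p + 1/2)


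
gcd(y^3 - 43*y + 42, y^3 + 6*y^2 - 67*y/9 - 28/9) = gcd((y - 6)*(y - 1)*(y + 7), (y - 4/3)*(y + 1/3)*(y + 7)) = y + 7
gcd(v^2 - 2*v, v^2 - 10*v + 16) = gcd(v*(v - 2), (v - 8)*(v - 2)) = v - 2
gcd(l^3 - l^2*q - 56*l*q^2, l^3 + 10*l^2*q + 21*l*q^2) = l^2 + 7*l*q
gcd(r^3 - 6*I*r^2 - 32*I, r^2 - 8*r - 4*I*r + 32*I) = r - 4*I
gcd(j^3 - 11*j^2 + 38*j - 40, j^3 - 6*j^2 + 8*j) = j^2 - 6*j + 8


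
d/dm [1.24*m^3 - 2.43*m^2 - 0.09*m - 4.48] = 3.72*m^2 - 4.86*m - 0.09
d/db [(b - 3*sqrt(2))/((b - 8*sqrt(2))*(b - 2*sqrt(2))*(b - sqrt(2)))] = 2*(-b^3 + 10*sqrt(2)*b^2 - 66*b + 62*sqrt(2))/(b^6 - 22*sqrt(2)*b^5 + 346*b^4 - 1208*sqrt(2)*b^3 + 4112*b^2 - 3328*sqrt(2)*b + 2048)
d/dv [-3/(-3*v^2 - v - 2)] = 3*(-6*v - 1)/(3*v^2 + v + 2)^2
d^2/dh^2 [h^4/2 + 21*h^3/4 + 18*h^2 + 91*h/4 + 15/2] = 6*h^2 + 63*h/2 + 36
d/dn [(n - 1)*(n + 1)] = 2*n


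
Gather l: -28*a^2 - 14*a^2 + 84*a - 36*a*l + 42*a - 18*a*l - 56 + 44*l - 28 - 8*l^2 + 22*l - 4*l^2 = -42*a^2 + 126*a - 12*l^2 + l*(66 - 54*a) - 84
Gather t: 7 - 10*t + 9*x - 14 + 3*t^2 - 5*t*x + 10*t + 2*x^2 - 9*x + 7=3*t^2 - 5*t*x + 2*x^2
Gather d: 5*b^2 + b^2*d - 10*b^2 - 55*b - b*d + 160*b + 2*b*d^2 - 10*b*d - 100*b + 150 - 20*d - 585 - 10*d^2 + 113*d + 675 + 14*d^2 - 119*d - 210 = -5*b^2 + 5*b + d^2*(2*b + 4) + d*(b^2 - 11*b - 26) + 30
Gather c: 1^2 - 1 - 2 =-2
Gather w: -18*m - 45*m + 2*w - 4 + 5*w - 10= -63*m + 7*w - 14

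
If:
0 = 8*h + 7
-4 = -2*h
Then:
No Solution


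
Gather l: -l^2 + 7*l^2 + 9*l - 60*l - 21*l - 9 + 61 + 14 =6*l^2 - 72*l + 66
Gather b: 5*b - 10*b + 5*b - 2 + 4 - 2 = 0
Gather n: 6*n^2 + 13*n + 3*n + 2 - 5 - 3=6*n^2 + 16*n - 6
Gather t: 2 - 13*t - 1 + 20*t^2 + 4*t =20*t^2 - 9*t + 1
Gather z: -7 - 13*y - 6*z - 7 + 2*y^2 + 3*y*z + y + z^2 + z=2*y^2 - 12*y + z^2 + z*(3*y - 5) - 14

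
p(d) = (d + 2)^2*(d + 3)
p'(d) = (d + 2)^2 + (d + 3)*(2*d + 4) = (d + 2)*(3*d + 8)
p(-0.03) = 11.53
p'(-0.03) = 15.58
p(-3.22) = -0.33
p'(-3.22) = 2.03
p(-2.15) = 0.02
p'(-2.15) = -0.23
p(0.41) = 19.81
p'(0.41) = 22.24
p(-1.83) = 0.03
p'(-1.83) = 0.43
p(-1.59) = 0.24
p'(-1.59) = 1.32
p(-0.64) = 4.37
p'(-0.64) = 8.27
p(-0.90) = 2.54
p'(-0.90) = 5.83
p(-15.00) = -2028.00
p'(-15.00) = 481.00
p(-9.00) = -294.00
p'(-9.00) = 133.00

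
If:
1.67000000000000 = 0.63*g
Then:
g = 2.65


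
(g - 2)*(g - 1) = g^2 - 3*g + 2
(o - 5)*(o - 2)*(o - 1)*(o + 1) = o^4 - 7*o^3 + 9*o^2 + 7*o - 10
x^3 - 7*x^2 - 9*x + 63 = (x - 7)*(x - 3)*(x + 3)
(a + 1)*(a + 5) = a^2 + 6*a + 5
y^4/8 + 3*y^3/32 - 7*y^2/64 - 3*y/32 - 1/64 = (y/4 + 1/4)*(y/2 + 1/4)*(y - 1)*(y + 1/4)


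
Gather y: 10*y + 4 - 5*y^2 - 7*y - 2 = -5*y^2 + 3*y + 2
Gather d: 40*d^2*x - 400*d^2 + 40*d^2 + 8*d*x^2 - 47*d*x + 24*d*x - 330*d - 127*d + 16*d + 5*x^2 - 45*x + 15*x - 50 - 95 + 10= d^2*(40*x - 360) + d*(8*x^2 - 23*x - 441) + 5*x^2 - 30*x - 135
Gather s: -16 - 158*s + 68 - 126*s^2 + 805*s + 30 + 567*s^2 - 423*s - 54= 441*s^2 + 224*s + 28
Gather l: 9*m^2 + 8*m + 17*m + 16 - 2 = 9*m^2 + 25*m + 14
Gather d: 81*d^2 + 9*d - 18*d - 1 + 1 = 81*d^2 - 9*d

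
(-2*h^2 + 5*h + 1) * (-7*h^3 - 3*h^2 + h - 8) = 14*h^5 - 29*h^4 - 24*h^3 + 18*h^2 - 39*h - 8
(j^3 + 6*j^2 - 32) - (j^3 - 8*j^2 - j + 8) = 14*j^2 + j - 40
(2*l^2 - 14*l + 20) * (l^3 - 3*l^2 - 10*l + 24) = 2*l^5 - 20*l^4 + 42*l^3 + 128*l^2 - 536*l + 480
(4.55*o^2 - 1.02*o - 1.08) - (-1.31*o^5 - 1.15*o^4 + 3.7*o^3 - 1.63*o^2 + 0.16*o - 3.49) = 1.31*o^5 + 1.15*o^4 - 3.7*o^3 + 6.18*o^2 - 1.18*o + 2.41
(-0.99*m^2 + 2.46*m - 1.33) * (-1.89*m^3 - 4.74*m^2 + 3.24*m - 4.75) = 1.8711*m^5 + 0.0432000000000006*m^4 - 12.3543*m^3 + 18.9771*m^2 - 15.9942*m + 6.3175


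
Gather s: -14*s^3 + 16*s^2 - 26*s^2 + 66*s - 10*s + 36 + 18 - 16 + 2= -14*s^3 - 10*s^2 + 56*s + 40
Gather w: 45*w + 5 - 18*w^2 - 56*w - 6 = -18*w^2 - 11*w - 1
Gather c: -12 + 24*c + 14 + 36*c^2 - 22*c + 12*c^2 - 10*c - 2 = 48*c^2 - 8*c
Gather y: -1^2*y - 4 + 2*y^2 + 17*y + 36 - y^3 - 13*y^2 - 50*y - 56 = -y^3 - 11*y^2 - 34*y - 24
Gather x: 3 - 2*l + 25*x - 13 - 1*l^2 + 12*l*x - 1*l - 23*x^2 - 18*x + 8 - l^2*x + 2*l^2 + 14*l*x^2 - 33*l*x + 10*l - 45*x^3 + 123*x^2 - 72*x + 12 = l^2 + 7*l - 45*x^3 + x^2*(14*l + 100) + x*(-l^2 - 21*l - 65) + 10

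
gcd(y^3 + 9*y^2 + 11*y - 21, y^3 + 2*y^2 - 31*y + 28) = y^2 + 6*y - 7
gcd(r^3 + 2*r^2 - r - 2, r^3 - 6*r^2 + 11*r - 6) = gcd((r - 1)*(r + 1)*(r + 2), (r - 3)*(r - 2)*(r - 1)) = r - 1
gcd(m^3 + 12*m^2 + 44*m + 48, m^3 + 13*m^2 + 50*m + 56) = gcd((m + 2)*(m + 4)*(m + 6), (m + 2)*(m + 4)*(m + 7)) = m^2 + 6*m + 8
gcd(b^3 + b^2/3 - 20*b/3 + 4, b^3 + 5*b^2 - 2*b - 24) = b^2 + b - 6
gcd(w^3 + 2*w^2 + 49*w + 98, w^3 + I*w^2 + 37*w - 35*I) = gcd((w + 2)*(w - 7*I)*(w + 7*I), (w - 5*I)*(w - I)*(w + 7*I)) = w + 7*I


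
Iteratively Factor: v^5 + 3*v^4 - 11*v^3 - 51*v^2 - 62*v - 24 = (v - 4)*(v^4 + 7*v^3 + 17*v^2 + 17*v + 6) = (v - 4)*(v + 1)*(v^3 + 6*v^2 + 11*v + 6) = (v - 4)*(v + 1)*(v + 2)*(v^2 + 4*v + 3) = (v - 4)*(v + 1)^2*(v + 2)*(v + 3)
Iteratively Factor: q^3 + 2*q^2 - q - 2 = (q - 1)*(q^2 + 3*q + 2) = (q - 1)*(q + 2)*(q + 1)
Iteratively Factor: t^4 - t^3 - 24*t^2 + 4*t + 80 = (t + 2)*(t^3 - 3*t^2 - 18*t + 40) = (t + 2)*(t + 4)*(t^2 - 7*t + 10) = (t - 5)*(t + 2)*(t + 4)*(t - 2)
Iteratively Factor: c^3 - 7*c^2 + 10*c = (c - 5)*(c^2 - 2*c) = c*(c - 5)*(c - 2)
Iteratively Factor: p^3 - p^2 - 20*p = (p)*(p^2 - p - 20) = p*(p + 4)*(p - 5)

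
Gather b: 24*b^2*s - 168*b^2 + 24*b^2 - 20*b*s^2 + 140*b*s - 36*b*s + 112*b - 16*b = b^2*(24*s - 144) + b*(-20*s^2 + 104*s + 96)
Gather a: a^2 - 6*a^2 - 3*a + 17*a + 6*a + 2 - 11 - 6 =-5*a^2 + 20*a - 15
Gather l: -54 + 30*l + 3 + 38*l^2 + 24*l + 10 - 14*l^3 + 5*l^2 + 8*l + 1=-14*l^3 + 43*l^2 + 62*l - 40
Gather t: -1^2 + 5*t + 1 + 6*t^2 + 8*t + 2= 6*t^2 + 13*t + 2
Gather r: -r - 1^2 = -r - 1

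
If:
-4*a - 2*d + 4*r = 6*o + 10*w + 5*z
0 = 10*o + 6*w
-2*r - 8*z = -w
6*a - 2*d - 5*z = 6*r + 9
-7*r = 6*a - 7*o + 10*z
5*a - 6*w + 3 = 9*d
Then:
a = 10299/4858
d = 14421/4858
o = 3186/2429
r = -435/2429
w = -5310/2429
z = -555/2429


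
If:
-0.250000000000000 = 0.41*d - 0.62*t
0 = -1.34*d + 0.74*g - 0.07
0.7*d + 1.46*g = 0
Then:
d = -0.04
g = 0.02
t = 0.38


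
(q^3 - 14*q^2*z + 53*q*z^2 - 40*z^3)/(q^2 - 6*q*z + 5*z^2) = q - 8*z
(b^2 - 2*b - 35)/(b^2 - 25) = (b - 7)/(b - 5)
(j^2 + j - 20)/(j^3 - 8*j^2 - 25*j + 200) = (j - 4)/(j^2 - 13*j + 40)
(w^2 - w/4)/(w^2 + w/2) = (4*w - 1)/(2*(2*w + 1))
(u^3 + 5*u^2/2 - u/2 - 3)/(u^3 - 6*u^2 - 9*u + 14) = (u + 3/2)/(u - 7)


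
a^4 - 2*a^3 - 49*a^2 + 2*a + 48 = (a - 8)*(a - 1)*(a + 1)*(a + 6)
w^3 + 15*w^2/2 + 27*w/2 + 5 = (w + 1/2)*(w + 2)*(w + 5)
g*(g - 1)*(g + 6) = g^3 + 5*g^2 - 6*g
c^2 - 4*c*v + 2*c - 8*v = (c + 2)*(c - 4*v)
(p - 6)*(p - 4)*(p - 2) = p^3 - 12*p^2 + 44*p - 48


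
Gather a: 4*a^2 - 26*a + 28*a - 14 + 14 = 4*a^2 + 2*a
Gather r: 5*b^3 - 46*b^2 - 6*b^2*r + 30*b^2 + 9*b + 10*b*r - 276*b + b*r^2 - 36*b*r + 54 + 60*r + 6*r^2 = 5*b^3 - 16*b^2 - 267*b + r^2*(b + 6) + r*(-6*b^2 - 26*b + 60) + 54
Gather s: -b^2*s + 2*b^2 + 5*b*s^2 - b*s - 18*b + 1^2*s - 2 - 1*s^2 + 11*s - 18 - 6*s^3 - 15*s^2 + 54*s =2*b^2 - 18*b - 6*s^3 + s^2*(5*b - 16) + s*(-b^2 - b + 66) - 20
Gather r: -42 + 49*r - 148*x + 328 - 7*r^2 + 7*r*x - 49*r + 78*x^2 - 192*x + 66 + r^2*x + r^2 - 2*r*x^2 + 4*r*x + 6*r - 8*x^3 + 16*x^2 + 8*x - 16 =r^2*(x - 6) + r*(-2*x^2 + 11*x + 6) - 8*x^3 + 94*x^2 - 332*x + 336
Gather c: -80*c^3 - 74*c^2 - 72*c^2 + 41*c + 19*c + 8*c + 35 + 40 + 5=-80*c^3 - 146*c^2 + 68*c + 80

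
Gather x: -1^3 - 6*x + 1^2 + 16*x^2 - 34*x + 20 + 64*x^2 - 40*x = 80*x^2 - 80*x + 20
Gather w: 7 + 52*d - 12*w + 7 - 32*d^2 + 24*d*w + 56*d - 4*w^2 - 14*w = -32*d^2 + 108*d - 4*w^2 + w*(24*d - 26) + 14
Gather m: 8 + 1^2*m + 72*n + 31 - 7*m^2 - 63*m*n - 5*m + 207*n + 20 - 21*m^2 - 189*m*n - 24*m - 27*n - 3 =-28*m^2 + m*(-252*n - 28) + 252*n + 56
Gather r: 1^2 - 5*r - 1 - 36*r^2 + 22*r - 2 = -36*r^2 + 17*r - 2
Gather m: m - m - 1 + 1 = 0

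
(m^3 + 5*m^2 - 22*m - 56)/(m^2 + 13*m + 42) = (m^2 - 2*m - 8)/(m + 6)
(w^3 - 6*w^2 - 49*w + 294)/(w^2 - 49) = w - 6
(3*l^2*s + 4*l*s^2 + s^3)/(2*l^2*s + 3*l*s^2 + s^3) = (3*l + s)/(2*l + s)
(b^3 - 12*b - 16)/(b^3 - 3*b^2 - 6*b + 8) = (b + 2)/(b - 1)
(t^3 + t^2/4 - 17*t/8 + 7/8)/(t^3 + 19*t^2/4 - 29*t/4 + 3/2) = (8*t^2 + 10*t - 7)/(2*(4*t^2 + 23*t - 6))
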